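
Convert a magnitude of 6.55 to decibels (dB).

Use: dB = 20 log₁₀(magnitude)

dB = 20 log₁₀(6.55) = 16.3 dB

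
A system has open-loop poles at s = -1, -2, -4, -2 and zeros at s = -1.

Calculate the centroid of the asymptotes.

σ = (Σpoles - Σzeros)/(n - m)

σ = (Σpoles - Σzeros)/(n - m) = (-9 - (-1))/(4 - 1) = -8/3 = -2.67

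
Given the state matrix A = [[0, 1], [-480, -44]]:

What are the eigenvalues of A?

det(A - λI) = λ² - (-44)λ + 480 = (λ - (-24))(λ - (-20)). Eigenvalues: -24, -20.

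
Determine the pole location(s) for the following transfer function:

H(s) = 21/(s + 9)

Pole is where denominator = 0: s + 9 = 0, so s = -9.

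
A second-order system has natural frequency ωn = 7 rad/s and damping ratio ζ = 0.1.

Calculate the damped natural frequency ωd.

ωd = ωn√(1 - ζ²) = 7√(1 - 0.1²) = 6.96 rad/s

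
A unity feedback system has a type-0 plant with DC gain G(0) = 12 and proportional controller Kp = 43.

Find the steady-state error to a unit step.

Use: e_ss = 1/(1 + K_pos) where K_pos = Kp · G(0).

K_pos = Kp · G(0) = 43 × 12 = 516. e_ss = 1/(1 + 516) = 0.0019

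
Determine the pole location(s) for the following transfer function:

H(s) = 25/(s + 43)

Pole is where denominator = 0: s + 43 = 0, so s = -43.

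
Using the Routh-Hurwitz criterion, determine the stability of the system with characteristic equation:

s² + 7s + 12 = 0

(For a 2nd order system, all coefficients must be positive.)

Coefficients: 1, 7, 12. All positive, so system is stable.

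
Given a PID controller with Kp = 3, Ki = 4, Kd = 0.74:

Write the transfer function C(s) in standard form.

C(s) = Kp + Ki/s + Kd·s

Substituting values: C(s) = 3 + 4/s + 0.74s = (0.74s² + 3s + 4)/s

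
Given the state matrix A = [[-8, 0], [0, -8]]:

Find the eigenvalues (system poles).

For diagonal matrix, eigenvalues are diagonal entries: λ₁ = -8, λ₂ = -8.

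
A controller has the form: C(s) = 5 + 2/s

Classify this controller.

This is a Proportional-Integral (PI) controller.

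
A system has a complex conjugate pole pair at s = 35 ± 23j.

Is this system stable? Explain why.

Real part of poles is 35 (> 0, right half-plane). Unstable.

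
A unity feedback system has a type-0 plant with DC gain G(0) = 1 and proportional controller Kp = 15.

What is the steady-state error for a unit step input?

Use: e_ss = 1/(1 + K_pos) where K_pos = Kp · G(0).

K_pos = Kp · G(0) = 15 × 1 = 15. e_ss = 1/(1 + 15) = 0.0625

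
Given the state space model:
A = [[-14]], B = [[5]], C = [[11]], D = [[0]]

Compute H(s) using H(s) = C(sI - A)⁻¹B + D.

(sI - A)⁻¹ = 1/(s + 14). H(s) = 11 × 5/(s + 14) + 0 = 55/(s + 14).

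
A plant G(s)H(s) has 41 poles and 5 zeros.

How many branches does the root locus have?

Root locus has n branches where n = number of poles = 41.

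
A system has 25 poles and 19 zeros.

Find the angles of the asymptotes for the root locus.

n - m = 25 - 19 = 6. Angles: θk = (2k + 1)·180°/6 = 30°, 90°, 150°, 210°, 270°, 330°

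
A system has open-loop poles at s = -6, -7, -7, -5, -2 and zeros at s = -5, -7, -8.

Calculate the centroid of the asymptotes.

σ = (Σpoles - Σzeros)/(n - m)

σ = (Σpoles - Σzeros)/(n - m) = (-27 - (-20))/(5 - 3) = -7/2 = -3.5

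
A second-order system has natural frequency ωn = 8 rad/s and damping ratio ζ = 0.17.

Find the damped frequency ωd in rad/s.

ωd = ωn√(1 - ζ²) = 8√(1 - 0.17²) = 7.88 rad/s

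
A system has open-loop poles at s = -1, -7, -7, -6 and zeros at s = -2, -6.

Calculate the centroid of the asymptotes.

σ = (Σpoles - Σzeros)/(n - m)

σ = (Σpoles - Σzeros)/(n - m) = (-21 - (-8))/(4 - 2) = -13/2 = -6.5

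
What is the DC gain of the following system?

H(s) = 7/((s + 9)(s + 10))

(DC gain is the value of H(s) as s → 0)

DC gain = H(0) = 7/(9 × 10) = 7/90 = 0.0778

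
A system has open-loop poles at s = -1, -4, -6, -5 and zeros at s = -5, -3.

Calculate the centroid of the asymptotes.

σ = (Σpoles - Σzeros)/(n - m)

σ = (Σpoles - Σzeros)/(n - m) = (-16 - (-8))/(4 - 2) = -8/2 = -4.0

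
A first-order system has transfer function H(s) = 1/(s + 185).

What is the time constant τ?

For H(s) = 1/(s + 1/τ), the pole is at -1/τ = -185, so τ = 1/185 = 0.0054 s.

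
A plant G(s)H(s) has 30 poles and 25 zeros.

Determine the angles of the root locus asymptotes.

n - m = 30 - 25 = 5. Angles: θk = (2k + 1)·180°/5 = 36°, 108°, 180°, 252°, 324°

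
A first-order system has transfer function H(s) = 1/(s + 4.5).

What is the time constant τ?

For H(s) = 1/(s + 1/τ), the pole is at -1/τ = -4.5, so τ = 1/4.5 = 0.2222 s.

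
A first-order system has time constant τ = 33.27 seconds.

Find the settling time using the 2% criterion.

For first-order system, 2% settling time ≈ 4τ = 4 × 33.27 = 133.08 s.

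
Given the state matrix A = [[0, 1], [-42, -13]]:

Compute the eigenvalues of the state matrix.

det(A - λI) = λ² - (-13)λ + 42 = (λ - (-6))(λ - (-7)). Eigenvalues: -6, -7.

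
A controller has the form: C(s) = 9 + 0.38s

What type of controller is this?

This is a Proportional-Derivative (PD) controller.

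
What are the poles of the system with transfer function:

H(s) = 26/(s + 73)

Pole is where denominator = 0: s + 73 = 0, so s = -73.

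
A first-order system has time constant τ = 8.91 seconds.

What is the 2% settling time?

For first-order system, 2% settling time ≈ 4τ = 4 × 8.91 = 35.64 s.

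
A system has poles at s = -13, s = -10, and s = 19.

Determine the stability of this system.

Pole(s) at s = 19 are not in the left half-plane. System is unstable.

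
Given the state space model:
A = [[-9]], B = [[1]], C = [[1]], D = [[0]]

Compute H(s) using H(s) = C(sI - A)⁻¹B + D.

(sI - A)⁻¹ = 1/(s + 9). H(s) = 1 × 1/(s + 9) + 0 = 1/(s + 9).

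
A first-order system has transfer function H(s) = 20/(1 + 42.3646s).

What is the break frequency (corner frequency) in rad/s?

Corner frequency = 1/τ = 1/42.3646 = 0.024 rad/s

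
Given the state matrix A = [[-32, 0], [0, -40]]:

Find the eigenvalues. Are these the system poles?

For diagonal matrix, eigenvalues are diagonal entries: λ₁ = -32, λ₂ = -40. Eigenvalues of A = system poles.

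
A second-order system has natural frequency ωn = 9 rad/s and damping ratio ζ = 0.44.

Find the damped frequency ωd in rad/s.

ωd = ωn√(1 - ζ²) = 9√(1 - 0.44²) = 8.08 rad/s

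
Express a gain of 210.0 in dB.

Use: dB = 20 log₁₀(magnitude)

dB = 20 log₁₀(210.0) = 46.4 dB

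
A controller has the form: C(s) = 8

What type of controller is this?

This is a Proportional (P) controller.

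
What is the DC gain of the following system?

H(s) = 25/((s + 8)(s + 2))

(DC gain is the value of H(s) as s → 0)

DC gain = H(0) = 25/(8 × 2) = 25/16 = 1.5625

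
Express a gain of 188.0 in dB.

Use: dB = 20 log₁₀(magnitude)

dB = 20 log₁₀(188.0) = 45.5 dB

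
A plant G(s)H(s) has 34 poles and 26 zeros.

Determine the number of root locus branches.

Root locus has n branches where n = number of poles = 34.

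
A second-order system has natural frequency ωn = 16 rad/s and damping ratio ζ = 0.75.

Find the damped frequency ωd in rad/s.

ωd = ωn√(1 - ζ²) = 16√(1 - 0.75²) = 10.58 rad/s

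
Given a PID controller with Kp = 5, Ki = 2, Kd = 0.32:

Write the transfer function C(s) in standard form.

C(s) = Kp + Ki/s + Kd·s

Substituting values: C(s) = 5 + 2/s + 0.32s = (0.32s² + 5s + 2)/s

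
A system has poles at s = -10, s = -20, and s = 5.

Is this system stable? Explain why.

Pole(s) at s = 5 are not in the left half-plane. System is unstable.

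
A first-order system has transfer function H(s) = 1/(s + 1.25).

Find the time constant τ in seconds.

For H(s) = 1/(s + 1/τ), the pole is at -1/τ = -1.25, so τ = 1/1.25 = 0.8 s.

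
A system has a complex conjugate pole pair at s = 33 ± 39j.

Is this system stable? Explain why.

Real part of poles is 33 (> 0, right half-plane). Unstable.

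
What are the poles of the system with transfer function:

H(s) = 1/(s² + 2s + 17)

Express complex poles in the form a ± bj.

Discriminant = 2² - 4×1×17 = 4 - 68 = -64 < 0, so the poles are a complex conjugate pair s = (-2 ± j√64)/(2×1). Real part = -2/(2×1) = -2/2 = -1; imaginary part = ±√64/(2×1) = 8/2 = 4. Poles: s = -1 ± 4j.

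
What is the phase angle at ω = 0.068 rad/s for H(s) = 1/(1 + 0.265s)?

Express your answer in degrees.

Phase = -arctan(ωτ) = -arctan(0.068 × 0.265) = -1.0°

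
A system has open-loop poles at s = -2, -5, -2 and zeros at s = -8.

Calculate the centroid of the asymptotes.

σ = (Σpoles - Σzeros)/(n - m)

σ = (Σpoles - Σzeros)/(n - m) = (-9 - (-8))/(3 - 1) = -1/2 = -0.5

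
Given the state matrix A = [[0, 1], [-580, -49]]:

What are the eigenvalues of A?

det(A - λI) = λ² - (-49)λ + 580 = (λ - (-29))(λ - (-20)). Eigenvalues: -29, -20.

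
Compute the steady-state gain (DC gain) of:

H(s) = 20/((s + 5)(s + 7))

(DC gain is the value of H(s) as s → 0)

DC gain = H(0) = 20/(5 × 7) = 20/35 = 0.5714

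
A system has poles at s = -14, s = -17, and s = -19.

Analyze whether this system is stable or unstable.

All poles are in the left half-plane. System is stable.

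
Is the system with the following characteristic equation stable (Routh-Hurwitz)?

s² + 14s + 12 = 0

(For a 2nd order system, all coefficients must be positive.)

Coefficients: 1, 14, 12. All positive, so system is stable.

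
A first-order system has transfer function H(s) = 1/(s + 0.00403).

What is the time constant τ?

For H(s) = 1/(s + 1/τ), the pole is at -1/τ = -0.00403, so τ = 1/0.00403 = 248.1 s.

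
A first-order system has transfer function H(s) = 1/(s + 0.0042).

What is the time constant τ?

For H(s) = 1/(s + 1/τ), the pole is at -1/τ = -0.0042, so τ = 1/0.0042 = 238.1 s.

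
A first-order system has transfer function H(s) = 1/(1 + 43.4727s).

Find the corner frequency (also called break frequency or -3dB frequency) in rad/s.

Corner frequency = 1/τ = 1/43.4727 = 0.023 rad/s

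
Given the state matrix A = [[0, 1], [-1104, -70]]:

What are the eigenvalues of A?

det(A - λI) = λ² - (-70)λ + 1104 = (λ - (-24))(λ - (-46)). Eigenvalues: -24, -46.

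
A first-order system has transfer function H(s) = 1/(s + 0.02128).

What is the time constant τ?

For H(s) = 1/(s + 1/τ), the pole is at -1/τ = -0.02128, so τ = 1/0.02128 = 46.99 s.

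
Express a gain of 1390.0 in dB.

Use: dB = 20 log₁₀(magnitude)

dB = 20 log₁₀(1390.0) = 62.9 dB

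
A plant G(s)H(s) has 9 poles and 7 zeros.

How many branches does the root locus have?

Root locus has n branches where n = number of poles = 9.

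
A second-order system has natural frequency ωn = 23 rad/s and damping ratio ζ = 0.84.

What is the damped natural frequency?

ωd = ωn√(1 - ζ²) = 23√(1 - 0.84²) = 12.48 rad/s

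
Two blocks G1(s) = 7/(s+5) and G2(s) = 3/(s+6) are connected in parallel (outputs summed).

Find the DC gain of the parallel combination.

Parallel: G_eq = G1 + G2. DC gain = G1(0) + G2(0) = 7/5 + 3/6 = 1.4 + 0.5 = 1.9.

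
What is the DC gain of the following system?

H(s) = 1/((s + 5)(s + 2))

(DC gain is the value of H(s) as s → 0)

DC gain = H(0) = 1/(5 × 2) = 1/10 = 0.1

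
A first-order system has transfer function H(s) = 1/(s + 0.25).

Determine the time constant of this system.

For H(s) = 1/(s + 1/τ), the pole is at -1/τ = -0.25, so τ = 1/0.25 = 4 s.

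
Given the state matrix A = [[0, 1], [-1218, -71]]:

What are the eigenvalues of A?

det(A - λI) = λ² - (-71)λ + 1218 = (λ - (-29))(λ - (-42)). Eigenvalues: -29, -42.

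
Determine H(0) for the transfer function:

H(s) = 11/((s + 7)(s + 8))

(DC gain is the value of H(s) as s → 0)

DC gain = H(0) = 11/(7 × 8) = 11/56 = 0.1964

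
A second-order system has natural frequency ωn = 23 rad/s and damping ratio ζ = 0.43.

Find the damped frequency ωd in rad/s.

ωd = ωn√(1 - ζ²) = 23√(1 - 0.43²) = 20.77 rad/s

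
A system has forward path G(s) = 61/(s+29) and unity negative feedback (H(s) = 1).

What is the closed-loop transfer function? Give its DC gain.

T(s) = G/(1+GH) = [61/(s+29)] / [1 + 61/(s+29)] = 61/(s+29+61) = 61/(s+90). DC gain = 61/90 = 0.6778.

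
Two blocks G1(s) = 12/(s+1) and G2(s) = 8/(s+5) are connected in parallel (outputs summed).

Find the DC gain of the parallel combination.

Parallel: G_eq = G1 + G2. DC gain = G1(0) + G2(0) = 12/1 + 8/5 = 12 + 1.6 = 13.6.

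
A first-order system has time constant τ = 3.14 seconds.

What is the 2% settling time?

For first-order system, 2% settling time ≈ 4τ = 4 × 3.14 = 12.56 s.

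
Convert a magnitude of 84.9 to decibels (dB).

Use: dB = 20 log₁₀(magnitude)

dB = 20 log₁₀(84.9) = 38.6 dB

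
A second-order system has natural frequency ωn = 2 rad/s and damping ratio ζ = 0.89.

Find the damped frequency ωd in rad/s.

ωd = ωn√(1 - ζ²) = 2√(1 - 0.89²) = 0.91 rad/s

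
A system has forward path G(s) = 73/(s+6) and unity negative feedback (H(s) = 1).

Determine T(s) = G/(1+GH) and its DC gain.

T(s) = G/(1+GH) = [73/(s+6)] / [1 + 73/(s+6)] = 73/(s+6+73) = 73/(s+79). DC gain = 73/79 = 0.9241.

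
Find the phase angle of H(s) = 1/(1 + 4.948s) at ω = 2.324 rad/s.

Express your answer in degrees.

Phase = -arctan(ωτ) = -arctan(2.324 × 4.948) = -85.0°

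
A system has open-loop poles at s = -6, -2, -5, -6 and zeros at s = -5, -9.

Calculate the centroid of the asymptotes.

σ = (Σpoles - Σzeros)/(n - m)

σ = (Σpoles - Σzeros)/(n - m) = (-19 - (-14))/(4 - 2) = -5/2 = -2.5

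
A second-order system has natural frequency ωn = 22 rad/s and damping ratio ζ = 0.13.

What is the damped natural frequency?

ωd = ωn√(1 - ζ²) = 22√(1 - 0.13²) = 21.81 rad/s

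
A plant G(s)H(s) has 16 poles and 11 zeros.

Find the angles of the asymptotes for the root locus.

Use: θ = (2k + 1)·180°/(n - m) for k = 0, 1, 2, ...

n - m = 16 - 11 = 5. Angles: θk = (2k + 1)·180°/5 = 36°, 108°, 180°, 252°, 324°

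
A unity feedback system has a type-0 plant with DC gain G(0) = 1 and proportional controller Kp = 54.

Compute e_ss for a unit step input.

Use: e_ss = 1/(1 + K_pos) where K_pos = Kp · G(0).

K_pos = Kp · G(0) = 54 × 1 = 54. e_ss = 1/(1 + 54) = 0.0182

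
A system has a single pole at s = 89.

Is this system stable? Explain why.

Pole at s = 89 is in the right half-plane. Unstable.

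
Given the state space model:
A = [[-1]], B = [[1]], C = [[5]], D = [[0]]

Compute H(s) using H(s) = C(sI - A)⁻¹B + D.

(sI - A)⁻¹ = 1/(s + 1). H(s) = 5 × 1/(s + 1) + 0 = 5/(s + 1).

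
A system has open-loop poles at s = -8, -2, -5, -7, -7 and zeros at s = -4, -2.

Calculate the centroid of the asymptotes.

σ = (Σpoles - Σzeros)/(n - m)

σ = (Σpoles - Σzeros)/(n - m) = (-29 - (-6))/(5 - 2) = -23/3 = -7.67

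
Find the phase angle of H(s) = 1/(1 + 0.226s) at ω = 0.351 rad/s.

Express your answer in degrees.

Phase = -arctan(ωτ) = -arctan(0.351 × 0.226) = -4.5°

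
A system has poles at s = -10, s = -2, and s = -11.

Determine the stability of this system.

All poles are in the left half-plane. System is stable.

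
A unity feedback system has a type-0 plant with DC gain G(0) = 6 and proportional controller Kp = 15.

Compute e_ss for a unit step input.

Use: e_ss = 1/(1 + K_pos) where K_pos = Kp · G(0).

K_pos = Kp · G(0) = 15 × 6 = 90. e_ss = 1/(1 + 90) = 0.0110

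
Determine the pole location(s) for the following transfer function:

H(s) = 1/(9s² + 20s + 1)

Discriminant = 20² - 4×9×1 = 400 - 36 = 364 > 0, so two distinct real poles. Using quadratic formula: s = (-20 ± √364)/(2×9) = (-20 ± √364)/18, with √364 ≈ 19.0788. s₁ ≈ -0.0512, s₂ ≈ -2.1710. Poles: s₁ = -0.0512, s₂ = -2.1710.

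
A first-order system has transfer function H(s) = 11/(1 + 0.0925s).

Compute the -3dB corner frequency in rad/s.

Corner frequency = 1/τ = 1/0.0925 = 10.811 rad/s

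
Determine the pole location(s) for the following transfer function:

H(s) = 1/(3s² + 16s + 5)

Discriminant = 16² - 4×3×5 = 256 - 60 = 196 > 0, so two distinct real poles. Using quadratic formula: s = (-16 ± √196)/(2×3) = (-16 ± √196)/6, with √196 = 14. s₁ = -2/6 ≈ -0.3333, s₂ = -30/6 = -5. Poles: s₁ = -0.3333, s₂ = -5.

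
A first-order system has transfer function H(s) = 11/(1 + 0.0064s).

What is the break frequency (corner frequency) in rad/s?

Corner frequency = 1/τ = 1/0.0064 = 156.25 rad/s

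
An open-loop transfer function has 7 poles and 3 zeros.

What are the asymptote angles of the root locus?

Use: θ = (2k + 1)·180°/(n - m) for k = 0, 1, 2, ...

n - m = 7 - 3 = 4. Angles: θk = (2k + 1)·180°/4 = 45°, 135°, 225°, 315°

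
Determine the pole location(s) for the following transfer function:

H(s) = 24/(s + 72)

Pole is where denominator = 0: s + 72 = 0, so s = -72.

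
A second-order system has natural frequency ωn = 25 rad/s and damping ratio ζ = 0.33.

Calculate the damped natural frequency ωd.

ωd = ωn√(1 - ζ²) = 25√(1 - 0.33²) = 23.6 rad/s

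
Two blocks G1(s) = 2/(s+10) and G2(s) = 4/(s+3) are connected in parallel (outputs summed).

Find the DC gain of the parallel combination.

Parallel: G_eq = G1 + G2. DC gain = G1(0) + G2(0) = 2/10 + 4/3 = 0.2 + 1.3333 = 1.5333.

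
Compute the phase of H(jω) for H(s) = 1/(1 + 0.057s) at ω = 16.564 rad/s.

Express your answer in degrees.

Phase = -arctan(ωτ) = -arctan(16.564 × 0.057) = -43.4°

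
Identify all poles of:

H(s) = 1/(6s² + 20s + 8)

Discriminant = 20² - 4×6×8 = 400 - 192 = 208 > 0, so two distinct real poles. Using quadratic formula: s = (-20 ± √208)/(2×6) = (-20 ± √208)/12, with √208 ≈ 14.4222. s₁ ≈ -0.4648, s₂ ≈ -2.8685. Poles: s₁ = -0.4648, s₂ = -2.8685.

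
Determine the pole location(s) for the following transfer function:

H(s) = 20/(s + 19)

Pole is where denominator = 0: s + 19 = 0, so s = -19.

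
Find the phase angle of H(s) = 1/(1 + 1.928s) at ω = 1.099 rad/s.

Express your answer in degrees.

Phase = -arctan(ωτ) = -arctan(1.099 × 1.928) = -64.7°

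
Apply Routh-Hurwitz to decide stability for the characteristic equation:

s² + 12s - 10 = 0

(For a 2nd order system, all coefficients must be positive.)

Coefficients: 1, 12, -10. c=-10 not positive, so system is unstable.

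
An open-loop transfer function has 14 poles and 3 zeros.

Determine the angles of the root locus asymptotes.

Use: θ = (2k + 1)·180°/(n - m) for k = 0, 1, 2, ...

n - m = 14 - 3 = 11. Angles: θk = (2k + 1)·180°/11 = 16.36°, 49.09°, 81.82°, 114.55°, 147.27°, 180°, 212.73°, 245.45°, 278.18°, 310.91°, 343.64°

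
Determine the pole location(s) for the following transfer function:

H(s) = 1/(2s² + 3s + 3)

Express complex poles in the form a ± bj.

Discriminant = 3² - 4×2×3 = 9 - 24 = -15 < 0, so the poles are a complex conjugate pair s = (-3 ± j√15)/(2×2). Real part = -3/(2×2) = -3/4 = -0.75; imaginary part = ±√15/(2×2) ≈ 0.9682. Poles: s = -0.75 ± 0.9682j.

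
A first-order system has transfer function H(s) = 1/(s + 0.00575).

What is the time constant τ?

For H(s) = 1/(s + 1/τ), the pole is at -1/τ = -0.00575, so τ = 1/0.00575 = 173.9 s.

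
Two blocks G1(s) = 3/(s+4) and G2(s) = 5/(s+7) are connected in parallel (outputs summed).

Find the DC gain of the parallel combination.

Parallel: G_eq = G1 + G2. DC gain = G1(0) + G2(0) = 3/4 + 5/7 = 0.75 + 0.7143 = 1.4643.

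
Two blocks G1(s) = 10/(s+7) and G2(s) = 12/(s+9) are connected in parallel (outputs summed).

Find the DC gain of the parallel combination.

Parallel: G_eq = G1 + G2. DC gain = G1(0) + G2(0) = 10/7 + 12/9 = 1.4286 + 1.3333 = 2.7619.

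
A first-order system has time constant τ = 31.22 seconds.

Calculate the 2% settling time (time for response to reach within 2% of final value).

For first-order system, 2% settling time ≈ 4τ = 4 × 31.22 = 124.88 s.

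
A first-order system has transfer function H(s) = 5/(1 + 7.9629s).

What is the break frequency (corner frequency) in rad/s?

Corner frequency = 1/τ = 1/7.9629 = 0.126 rad/s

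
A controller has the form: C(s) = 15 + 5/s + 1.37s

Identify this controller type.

This is a Proportional-Integral-Derivative (PID) controller.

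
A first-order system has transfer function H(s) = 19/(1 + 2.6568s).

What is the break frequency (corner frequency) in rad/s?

Corner frequency = 1/τ = 1/2.6568 = 0.376 rad/s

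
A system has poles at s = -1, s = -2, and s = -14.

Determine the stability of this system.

All poles are in the left half-plane. System is stable.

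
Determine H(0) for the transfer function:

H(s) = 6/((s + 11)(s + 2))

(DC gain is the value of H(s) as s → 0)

DC gain = H(0) = 6/(11 × 2) = 6/22 = 0.2727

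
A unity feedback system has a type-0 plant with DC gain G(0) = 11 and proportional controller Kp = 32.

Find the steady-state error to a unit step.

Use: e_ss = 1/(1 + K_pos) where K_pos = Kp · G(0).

K_pos = Kp · G(0) = 32 × 11 = 352. e_ss = 1/(1 + 352) = 0.0028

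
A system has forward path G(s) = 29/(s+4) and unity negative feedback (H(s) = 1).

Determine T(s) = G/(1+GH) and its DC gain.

T(s) = G/(1+GH) = [29/(s+4)] / [1 + 29/(s+4)] = 29/(s+4+29) = 29/(s+33). DC gain = 29/33 = 0.8788.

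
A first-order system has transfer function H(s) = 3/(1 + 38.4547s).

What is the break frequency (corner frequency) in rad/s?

Corner frequency = 1/τ = 1/38.4547 = 0.026 rad/s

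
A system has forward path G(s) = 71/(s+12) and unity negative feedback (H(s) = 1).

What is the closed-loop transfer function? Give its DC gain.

T(s) = G/(1+GH) = [71/(s+12)] / [1 + 71/(s+12)] = 71/(s+12+71) = 71/(s+83). DC gain = 71/83 = 0.8554.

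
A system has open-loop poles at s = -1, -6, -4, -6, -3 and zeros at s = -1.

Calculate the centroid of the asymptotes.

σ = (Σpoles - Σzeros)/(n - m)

σ = (Σpoles - Σzeros)/(n - m) = (-20 - (-1))/(5 - 1) = -19/4 = -4.75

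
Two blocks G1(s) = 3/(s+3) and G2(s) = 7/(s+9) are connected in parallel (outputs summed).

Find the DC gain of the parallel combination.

Parallel: G_eq = G1 + G2. DC gain = G1(0) + G2(0) = 3/3 + 7/9 = 1 + 0.7778 = 1.7778.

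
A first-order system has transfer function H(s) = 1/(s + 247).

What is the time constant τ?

For H(s) = 1/(s + 1/τ), the pole is at -1/τ = -247, so τ = 1/247 = 0.0040 s.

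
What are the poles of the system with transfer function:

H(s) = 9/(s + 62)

Pole is where denominator = 0: s + 62 = 0, so s = -62.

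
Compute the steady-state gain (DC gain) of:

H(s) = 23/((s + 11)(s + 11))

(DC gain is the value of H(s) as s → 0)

DC gain = H(0) = 23/(11 × 11) = 23/121 = 0.1901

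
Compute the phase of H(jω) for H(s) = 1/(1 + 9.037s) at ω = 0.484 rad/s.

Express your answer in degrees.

Phase = -arctan(ωτ) = -arctan(0.484 × 9.037) = -77.1°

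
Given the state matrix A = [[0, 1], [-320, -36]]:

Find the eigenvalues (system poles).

det(A - λI) = λ² - (-36)λ + 320 = (λ - (-16))(λ - (-20)). Eigenvalues: -16, -20.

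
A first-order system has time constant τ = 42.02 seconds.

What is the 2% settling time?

For first-order system, 2% settling time ≈ 4τ = 4 × 42.02 = 168.08 s.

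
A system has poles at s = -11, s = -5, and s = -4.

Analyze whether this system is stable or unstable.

All poles are in the left half-plane. System is stable.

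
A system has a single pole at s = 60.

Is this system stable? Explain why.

Pole at s = 60 is in the right half-plane. Unstable.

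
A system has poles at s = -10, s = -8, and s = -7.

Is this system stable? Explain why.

All poles are in the left half-plane. System is stable.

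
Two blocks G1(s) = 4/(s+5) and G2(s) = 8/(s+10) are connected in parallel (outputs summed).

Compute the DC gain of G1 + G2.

Parallel: G_eq = G1 + G2. DC gain = G1(0) + G2(0) = 4/5 + 8/10 = 0.8 + 0.8 = 1.6.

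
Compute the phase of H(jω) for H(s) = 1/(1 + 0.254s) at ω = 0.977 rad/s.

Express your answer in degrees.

Phase = -arctan(ωτ) = -arctan(0.977 × 0.254) = -13.9°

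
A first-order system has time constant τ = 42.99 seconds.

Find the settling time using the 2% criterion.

For first-order system, 2% settling time ≈ 4τ = 4 × 42.99 = 171.96 s.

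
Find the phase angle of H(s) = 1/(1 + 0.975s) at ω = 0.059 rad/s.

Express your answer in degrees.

Phase = -arctan(ωτ) = -arctan(0.059 × 0.975) = -3.3°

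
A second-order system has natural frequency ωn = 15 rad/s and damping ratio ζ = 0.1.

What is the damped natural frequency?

ωd = ωn√(1 - ζ²) = 15√(1 - 0.1²) = 14.92 rad/s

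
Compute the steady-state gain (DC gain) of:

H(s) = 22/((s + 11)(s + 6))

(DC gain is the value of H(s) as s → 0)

DC gain = H(0) = 22/(11 × 6) = 22/66 = 0.3333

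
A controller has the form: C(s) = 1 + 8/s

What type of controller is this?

This is a Proportional-Integral (PI) controller.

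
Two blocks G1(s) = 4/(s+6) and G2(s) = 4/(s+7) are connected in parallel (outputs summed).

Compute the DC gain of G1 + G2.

Parallel: G_eq = G1 + G2. DC gain = G1(0) + G2(0) = 4/6 + 4/7 = 0.6667 + 0.5714 = 1.2381.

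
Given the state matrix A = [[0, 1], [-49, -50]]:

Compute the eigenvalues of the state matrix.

det(A - λI) = λ² - (-50)λ + 49 = (λ - (-1))(λ - (-49)). Eigenvalues: -1, -49.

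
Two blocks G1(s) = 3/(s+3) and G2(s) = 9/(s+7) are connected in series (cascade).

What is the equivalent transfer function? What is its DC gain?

Series: multiply transfer functions. G_eq = 3/(s+3) × 9/(s+7) = 27/((s+3)(s+7)). DC gain = 27/(3×7) = 1.2857.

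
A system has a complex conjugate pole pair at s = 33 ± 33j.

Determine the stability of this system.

Real part of poles is 33 (> 0, right half-plane). Unstable.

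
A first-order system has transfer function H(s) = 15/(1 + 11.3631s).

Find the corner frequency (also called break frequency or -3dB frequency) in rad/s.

Corner frequency = 1/τ = 1/11.3631 = 0.088 rad/s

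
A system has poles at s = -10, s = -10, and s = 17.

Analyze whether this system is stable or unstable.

Pole(s) at s = 17 are not in the left half-plane. System is unstable.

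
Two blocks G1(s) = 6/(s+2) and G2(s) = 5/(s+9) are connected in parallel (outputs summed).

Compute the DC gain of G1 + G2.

Parallel: G_eq = G1 + G2. DC gain = G1(0) + G2(0) = 6/2 + 5/9 = 3 + 0.5556 = 3.5556.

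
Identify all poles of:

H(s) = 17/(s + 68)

Pole is where denominator = 0: s + 68 = 0, so s = -68.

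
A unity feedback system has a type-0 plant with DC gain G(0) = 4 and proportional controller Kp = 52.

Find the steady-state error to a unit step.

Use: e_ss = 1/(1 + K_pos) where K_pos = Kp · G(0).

K_pos = Kp · G(0) = 52 × 4 = 208. e_ss = 1/(1 + 208) = 0.0048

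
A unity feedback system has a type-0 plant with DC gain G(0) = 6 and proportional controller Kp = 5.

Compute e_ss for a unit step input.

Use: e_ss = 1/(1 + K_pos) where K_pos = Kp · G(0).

K_pos = Kp · G(0) = 5 × 6 = 30. e_ss = 1/(1 + 30) = 0.0323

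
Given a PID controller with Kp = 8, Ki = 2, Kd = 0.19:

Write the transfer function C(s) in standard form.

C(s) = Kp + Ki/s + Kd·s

Substituting values: C(s) = 8 + 2/s + 0.19s = (0.19s² + 8s + 2)/s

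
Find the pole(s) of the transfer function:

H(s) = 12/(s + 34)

Pole is where denominator = 0: s + 34 = 0, so s = -34.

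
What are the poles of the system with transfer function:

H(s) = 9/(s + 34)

Pole is where denominator = 0: s + 34 = 0, so s = -34.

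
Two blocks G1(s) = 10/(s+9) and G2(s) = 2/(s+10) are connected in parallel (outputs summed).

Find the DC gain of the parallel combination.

Parallel: G_eq = G1 + G2. DC gain = G1(0) + G2(0) = 10/9 + 2/10 = 1.1111 + 0.2 = 1.3111.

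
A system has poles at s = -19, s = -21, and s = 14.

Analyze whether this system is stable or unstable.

Pole(s) at s = 14 are not in the left half-plane. System is unstable.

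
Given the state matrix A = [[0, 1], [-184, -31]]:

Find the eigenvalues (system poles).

det(A - λI) = λ² - (-31)λ + 184 = (λ - (-23))(λ - (-8)). Eigenvalues: -23, -8.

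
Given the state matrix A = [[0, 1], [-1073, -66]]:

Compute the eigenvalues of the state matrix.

det(A - λI) = λ² - (-66)λ + 1073 = (λ - (-37))(λ - (-29)). Eigenvalues: -37, -29.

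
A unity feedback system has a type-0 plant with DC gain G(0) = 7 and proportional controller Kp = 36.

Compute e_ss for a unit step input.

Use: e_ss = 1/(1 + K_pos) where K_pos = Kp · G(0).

K_pos = Kp · G(0) = 36 × 7 = 252. e_ss = 1/(1 + 252) = 0.0040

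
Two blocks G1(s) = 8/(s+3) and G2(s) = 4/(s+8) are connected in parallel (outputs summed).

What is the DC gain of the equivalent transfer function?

Parallel: G_eq = G1 + G2. DC gain = G1(0) + G2(0) = 8/3 + 4/8 = 2.6667 + 0.5 = 3.1667.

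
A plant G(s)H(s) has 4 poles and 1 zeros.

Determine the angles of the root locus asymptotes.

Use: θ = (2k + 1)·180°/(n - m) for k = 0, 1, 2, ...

n - m = 4 - 1 = 3. Angles: θk = (2k + 1)·180°/3 = 60°, 180°, 300°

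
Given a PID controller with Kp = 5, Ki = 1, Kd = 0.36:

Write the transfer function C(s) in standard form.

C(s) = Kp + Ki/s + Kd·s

Substituting values: C(s) = 5 + 1/s + 0.36s = (0.36s² + 5s + 1)/s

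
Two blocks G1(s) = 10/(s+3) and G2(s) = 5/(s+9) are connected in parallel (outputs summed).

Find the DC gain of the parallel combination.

Parallel: G_eq = G1 + G2. DC gain = G1(0) + G2(0) = 10/3 + 5/9 = 3.3333 + 0.5556 = 3.8889.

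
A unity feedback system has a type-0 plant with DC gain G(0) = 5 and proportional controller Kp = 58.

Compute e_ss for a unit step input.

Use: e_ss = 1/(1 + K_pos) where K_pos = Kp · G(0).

K_pos = Kp · G(0) = 58 × 5 = 290. e_ss = 1/(1 + 290) = 0.0034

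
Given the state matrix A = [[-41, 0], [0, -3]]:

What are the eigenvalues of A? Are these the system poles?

For diagonal matrix, eigenvalues are diagonal entries: λ₁ = -41, λ₂ = -3. Eigenvalues of A = system poles.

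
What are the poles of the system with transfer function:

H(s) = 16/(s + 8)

Pole is where denominator = 0: s + 8 = 0, so s = -8.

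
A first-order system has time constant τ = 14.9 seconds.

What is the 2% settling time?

For first-order system, 2% settling time ≈ 4τ = 4 × 14.9 = 59.6 s.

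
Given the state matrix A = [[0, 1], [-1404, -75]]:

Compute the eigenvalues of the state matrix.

det(A - λI) = λ² - (-75)λ + 1404 = (λ - (-36))(λ - (-39)). Eigenvalues: -36, -39.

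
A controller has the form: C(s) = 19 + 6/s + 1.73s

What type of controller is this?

This is a Proportional-Integral-Derivative (PID) controller.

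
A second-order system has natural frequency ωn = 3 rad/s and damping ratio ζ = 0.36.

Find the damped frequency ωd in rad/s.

ωd = ωn√(1 - ζ²) = 3√(1 - 0.36²) = 2.8 rad/s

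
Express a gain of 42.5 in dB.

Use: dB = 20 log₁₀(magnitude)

dB = 20 log₁₀(42.5) = 32.6 dB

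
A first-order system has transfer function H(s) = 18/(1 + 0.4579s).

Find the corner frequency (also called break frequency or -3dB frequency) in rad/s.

Corner frequency = 1/τ = 1/0.4579 = 2.184 rad/s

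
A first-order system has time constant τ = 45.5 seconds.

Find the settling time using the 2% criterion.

For first-order system, 2% settling time ≈ 4τ = 4 × 45.5 = 182.0 s.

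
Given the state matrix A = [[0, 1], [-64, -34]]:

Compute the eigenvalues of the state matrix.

det(A - λI) = λ² - (-34)λ + 64 = (λ - (-2))(λ - (-32)). Eigenvalues: -2, -32.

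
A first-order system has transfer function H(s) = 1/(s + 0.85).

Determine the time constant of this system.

For H(s) = 1/(s + 1/τ), the pole is at -1/τ = -0.85, so τ = 1/0.85 = 1.1765 s.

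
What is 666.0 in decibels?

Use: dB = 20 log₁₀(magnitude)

dB = 20 log₁₀(666.0) = 56.5 dB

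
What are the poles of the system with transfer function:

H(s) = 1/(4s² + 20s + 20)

Discriminant = 20² - 4×4×20 = 400 - 320 = 80 > 0, so two distinct real poles. Using quadratic formula: s = (-20 ± √80)/(2×4) = (-20 ± √80)/8, with √80 ≈ 8.9443. s₁ ≈ -1.3820, s₂ ≈ -3.6180. Poles: s₁ = -1.3820, s₂ = -3.6180.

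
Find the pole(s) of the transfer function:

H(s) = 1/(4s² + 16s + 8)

Discriminant = 16² - 4×4×8 = 256 - 128 = 128 > 0, so two distinct real poles. Using quadratic formula: s = (-16 ± √128)/(2×4) = (-16 ± √128)/8, with √128 ≈ 11.3137. s₁ ≈ -0.5858, s₂ ≈ -3.4142. Poles: s₁ = -0.5858, s₂ = -3.4142.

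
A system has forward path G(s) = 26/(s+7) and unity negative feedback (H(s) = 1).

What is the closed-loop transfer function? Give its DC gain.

T(s) = G/(1+GH) = [26/(s+7)] / [1 + 26/(s+7)] = 26/(s+7+26) = 26/(s+33). DC gain = 26/33 = 0.7879.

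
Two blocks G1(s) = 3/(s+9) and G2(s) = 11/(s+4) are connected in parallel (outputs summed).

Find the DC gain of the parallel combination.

Parallel: G_eq = G1 + G2. DC gain = G1(0) + G2(0) = 3/9 + 11/4 = 0.3333 + 2.75 = 3.0833.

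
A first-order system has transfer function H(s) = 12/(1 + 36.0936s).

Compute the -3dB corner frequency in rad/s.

Corner frequency = 1/τ = 1/36.0936 = 0.028 rad/s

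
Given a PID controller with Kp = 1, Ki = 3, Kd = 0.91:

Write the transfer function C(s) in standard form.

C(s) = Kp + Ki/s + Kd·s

Substituting values: C(s) = 1 + 3/s + 0.91s = (0.91s² + s + 3)/s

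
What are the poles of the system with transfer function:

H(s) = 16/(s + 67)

Pole is where denominator = 0: s + 67 = 0, so s = -67.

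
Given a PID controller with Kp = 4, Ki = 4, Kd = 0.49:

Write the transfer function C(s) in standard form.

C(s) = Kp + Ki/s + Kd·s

Substituting values: C(s) = 4 + 4/s + 0.49s = (0.49s² + 4s + 4)/s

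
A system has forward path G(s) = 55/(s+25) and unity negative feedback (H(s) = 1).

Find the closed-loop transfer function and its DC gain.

T(s) = G/(1+GH) = [55/(s+25)] / [1 + 55/(s+25)] = 55/(s+25+55) = 55/(s+80). DC gain = 55/80 = 0.6875.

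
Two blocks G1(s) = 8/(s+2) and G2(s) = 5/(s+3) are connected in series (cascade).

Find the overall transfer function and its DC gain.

Series: multiply transfer functions. G_eq = 8/(s+2) × 5/(s+3) = 40/((s+2)(s+3)). DC gain = 40/(2×3) = 6.6667.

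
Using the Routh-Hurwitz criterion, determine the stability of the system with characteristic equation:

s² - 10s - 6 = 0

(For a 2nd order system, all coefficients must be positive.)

Coefficients: 1, -10, -6. b=-10, c=-6 not positive, so system is unstable.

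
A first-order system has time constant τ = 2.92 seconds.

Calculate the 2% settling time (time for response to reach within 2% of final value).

For first-order system, 2% settling time ≈ 4τ = 4 × 2.92 = 11.68 s.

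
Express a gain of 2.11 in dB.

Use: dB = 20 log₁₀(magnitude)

dB = 20 log₁₀(2.11) = 6.5 dB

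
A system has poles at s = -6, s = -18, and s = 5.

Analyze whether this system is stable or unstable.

Pole(s) at s = 5 are not in the left half-plane. System is unstable.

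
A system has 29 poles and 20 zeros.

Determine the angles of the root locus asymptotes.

n - m = 29 - 20 = 9. Angles: θk = (2k + 1)·180°/9 = 20°, 60°, 100°, 140°, 180°, 220°, 260°, 300°, 340°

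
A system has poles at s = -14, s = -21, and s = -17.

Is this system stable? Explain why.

All poles are in the left half-plane. System is stable.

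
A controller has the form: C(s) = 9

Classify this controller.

This is a Proportional (P) controller.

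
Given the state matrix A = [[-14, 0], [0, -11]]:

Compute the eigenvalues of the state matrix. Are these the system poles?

For diagonal matrix, eigenvalues are diagonal entries: λ₁ = -14, λ₂ = -11. Eigenvalues of A = system poles.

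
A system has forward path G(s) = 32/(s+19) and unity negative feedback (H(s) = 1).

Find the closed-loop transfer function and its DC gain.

T(s) = G/(1+GH) = [32/(s+19)] / [1 + 32/(s+19)] = 32/(s+19+32) = 32/(s+51). DC gain = 32/51 = 0.6275.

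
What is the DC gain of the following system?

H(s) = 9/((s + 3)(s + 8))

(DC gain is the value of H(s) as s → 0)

DC gain = H(0) = 9/(3 × 8) = 9/24 = 0.375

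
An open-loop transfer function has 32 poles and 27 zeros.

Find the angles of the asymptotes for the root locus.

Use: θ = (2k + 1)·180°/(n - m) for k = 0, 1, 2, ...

n - m = 32 - 27 = 5. Angles: θk = (2k + 1)·180°/5 = 36°, 108°, 180°, 252°, 324°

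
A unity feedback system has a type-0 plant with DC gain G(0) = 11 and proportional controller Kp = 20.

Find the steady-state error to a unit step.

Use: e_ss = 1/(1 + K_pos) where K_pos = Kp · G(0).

K_pos = Kp · G(0) = 20 × 11 = 220. e_ss = 1/(1 + 220) = 0.0045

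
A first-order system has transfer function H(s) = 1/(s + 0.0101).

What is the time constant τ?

For H(s) = 1/(s + 1/τ), the pole is at -1/τ = -0.0101, so τ = 1/0.0101 = 99.01 s.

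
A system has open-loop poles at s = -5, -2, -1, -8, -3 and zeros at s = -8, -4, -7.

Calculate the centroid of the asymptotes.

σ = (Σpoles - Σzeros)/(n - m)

σ = (Σpoles - Σzeros)/(n - m) = (-19 - (-19))/(5 - 3) = 0/2 = 0.0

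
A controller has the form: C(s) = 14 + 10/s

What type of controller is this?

This is a Proportional-Integral (PI) controller.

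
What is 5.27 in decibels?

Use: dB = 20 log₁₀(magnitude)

dB = 20 log₁₀(5.27) = 14.4 dB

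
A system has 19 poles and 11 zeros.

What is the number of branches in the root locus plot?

Root locus has n branches where n = number of poles = 19.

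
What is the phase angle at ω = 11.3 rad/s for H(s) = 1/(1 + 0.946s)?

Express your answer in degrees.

Phase = -arctan(ωτ) = -arctan(11.3 × 0.946) = -84.7°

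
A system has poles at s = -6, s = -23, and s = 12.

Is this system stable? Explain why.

Pole(s) at s = 12 are not in the left half-plane. System is unstable.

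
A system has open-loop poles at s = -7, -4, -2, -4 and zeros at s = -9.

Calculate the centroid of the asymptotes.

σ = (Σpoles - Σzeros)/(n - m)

σ = (Σpoles - Σzeros)/(n - m) = (-17 - (-9))/(4 - 1) = -8/3 = -2.67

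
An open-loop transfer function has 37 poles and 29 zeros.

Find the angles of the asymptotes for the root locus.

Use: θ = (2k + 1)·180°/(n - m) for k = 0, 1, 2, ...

n - m = 37 - 29 = 8. Angles: θk = (2k + 1)·180°/8 = 22.5°, 67.5°, 112.5°, 157.5°, 202.5°, 247.5°, 292.5°, 337.5°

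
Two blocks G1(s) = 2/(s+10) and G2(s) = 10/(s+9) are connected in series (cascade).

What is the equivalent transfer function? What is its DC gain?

Series: multiply transfer functions. G_eq = 2/(s+10) × 10/(s+9) = 20/((s+10)(s+9)). DC gain = 20/(10×9) = 0.2222.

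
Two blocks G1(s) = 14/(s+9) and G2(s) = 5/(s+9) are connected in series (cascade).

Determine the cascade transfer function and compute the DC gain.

Series: multiply transfer functions. G_eq = 14/(s+9) × 5/(s+9) = 70/((s+9)(s+9)). DC gain = 70/(9×9) = 0.8642.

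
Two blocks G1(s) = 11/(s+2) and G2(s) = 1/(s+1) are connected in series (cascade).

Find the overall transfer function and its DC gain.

Series: multiply transfer functions. G_eq = 11/(s+2) × 1/(s+1) = 11/((s+2)(s+1)). DC gain = 11/(2×1) = 5.5.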